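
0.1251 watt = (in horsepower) 0.0001678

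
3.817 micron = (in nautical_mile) 2.061e-09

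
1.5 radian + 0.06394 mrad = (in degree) 85.95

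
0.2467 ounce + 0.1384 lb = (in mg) 6.977e+04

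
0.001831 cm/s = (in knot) 3.559e-05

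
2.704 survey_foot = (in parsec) 2.671e-17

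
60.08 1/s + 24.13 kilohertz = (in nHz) 2.419e+13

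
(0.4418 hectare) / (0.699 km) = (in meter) 6.32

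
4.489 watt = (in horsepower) 0.00602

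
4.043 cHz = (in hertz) 0.04043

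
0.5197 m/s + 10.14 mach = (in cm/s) 3.453e+05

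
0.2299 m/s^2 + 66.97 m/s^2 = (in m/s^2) 67.2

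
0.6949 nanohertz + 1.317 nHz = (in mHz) 2.012e-06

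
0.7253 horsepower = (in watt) 540.9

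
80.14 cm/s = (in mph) 1.793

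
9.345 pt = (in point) 9.345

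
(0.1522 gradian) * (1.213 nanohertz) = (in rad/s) 2.9e-12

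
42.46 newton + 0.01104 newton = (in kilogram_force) 4.331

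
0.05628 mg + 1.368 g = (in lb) 0.003016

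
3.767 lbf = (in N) 16.76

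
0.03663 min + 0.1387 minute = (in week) 1.739e-05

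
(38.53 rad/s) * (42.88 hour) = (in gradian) 3.786e+08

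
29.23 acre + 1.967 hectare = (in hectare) 13.8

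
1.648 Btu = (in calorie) 415.6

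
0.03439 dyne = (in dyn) 0.03439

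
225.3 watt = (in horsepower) 0.3021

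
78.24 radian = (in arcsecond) 1.614e+07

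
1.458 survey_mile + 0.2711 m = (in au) 1.569e-08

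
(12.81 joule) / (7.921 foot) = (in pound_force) 1.193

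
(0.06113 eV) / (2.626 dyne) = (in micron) 3.73e-10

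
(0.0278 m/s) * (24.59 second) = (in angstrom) 6.836e+09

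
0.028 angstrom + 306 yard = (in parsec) 9.068e-15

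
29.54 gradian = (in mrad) 464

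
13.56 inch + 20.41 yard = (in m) 19.01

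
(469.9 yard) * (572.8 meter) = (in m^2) 2.461e+05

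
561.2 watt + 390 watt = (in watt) 951.2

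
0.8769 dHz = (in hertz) 0.08769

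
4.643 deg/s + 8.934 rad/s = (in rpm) 86.09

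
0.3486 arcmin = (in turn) 1.614e-05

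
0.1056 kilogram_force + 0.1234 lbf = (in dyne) 1.584e+05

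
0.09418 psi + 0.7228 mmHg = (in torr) 5.593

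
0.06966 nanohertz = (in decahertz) 6.966e-12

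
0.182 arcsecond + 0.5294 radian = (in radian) 0.5294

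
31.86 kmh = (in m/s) 8.85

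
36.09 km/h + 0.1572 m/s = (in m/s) 10.18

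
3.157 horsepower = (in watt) 2354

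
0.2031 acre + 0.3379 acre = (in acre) 0.541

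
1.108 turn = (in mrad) 6962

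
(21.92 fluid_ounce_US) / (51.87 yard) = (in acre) 3.377e-09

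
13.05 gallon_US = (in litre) 49.4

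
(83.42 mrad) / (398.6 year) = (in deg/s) 3.802e-10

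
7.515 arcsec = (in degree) 0.002087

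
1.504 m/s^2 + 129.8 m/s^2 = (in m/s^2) 131.3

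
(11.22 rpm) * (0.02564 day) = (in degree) 1.491e+05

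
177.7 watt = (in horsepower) 0.2383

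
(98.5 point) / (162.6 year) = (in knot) 1.317e-11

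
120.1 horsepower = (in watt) 8.956e+04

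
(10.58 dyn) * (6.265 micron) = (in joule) 6.628e-10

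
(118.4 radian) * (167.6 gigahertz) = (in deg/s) 1.137e+15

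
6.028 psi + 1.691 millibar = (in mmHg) 313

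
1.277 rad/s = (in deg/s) 73.17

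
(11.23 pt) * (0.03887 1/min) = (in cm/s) 0.0002567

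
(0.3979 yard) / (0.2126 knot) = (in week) 5.5e-06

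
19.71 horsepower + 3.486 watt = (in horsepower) 19.71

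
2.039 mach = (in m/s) 694.3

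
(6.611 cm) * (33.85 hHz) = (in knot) 435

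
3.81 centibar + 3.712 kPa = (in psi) 1.091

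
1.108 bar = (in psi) 16.07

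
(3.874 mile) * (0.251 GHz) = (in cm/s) 1.565e+14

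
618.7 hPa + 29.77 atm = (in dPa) 3.078e+07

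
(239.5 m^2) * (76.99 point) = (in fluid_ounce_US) 2.2e+05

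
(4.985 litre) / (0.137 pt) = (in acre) 0.02549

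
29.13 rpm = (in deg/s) 174.8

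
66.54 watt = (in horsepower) 0.08923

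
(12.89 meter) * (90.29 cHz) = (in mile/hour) 26.03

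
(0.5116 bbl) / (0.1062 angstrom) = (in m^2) 7.659e+09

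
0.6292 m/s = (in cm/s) 62.92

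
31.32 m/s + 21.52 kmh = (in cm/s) 3730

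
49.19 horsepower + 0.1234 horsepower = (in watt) 3.677e+04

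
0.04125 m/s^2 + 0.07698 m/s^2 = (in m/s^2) 0.1182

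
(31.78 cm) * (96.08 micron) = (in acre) 7.545e-09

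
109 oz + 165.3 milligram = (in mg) 3.09e+06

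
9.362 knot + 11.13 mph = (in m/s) 9.792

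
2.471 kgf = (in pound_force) 5.448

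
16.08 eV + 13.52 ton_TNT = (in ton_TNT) 13.52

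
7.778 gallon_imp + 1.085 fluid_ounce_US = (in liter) 35.39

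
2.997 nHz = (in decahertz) 2.997e-10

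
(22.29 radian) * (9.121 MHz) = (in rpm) 1.941e+09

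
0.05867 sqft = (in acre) 1.347e-06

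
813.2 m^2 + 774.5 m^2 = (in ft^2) 1.709e+04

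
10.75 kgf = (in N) 105.4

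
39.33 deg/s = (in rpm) 6.555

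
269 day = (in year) 0.737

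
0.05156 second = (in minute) 0.0008593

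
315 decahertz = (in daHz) 315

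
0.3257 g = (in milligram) 325.7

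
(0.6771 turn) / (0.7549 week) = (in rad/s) 9.318e-06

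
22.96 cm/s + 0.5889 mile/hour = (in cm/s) 49.29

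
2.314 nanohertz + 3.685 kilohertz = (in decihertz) 3.685e+04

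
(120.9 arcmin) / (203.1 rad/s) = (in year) 5.491e-12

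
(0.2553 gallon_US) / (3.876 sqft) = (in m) 0.002684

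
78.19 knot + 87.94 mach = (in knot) 5.828e+04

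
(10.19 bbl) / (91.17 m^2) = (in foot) 0.0583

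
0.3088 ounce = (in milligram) 8754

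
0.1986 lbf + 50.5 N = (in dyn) 5.138e+06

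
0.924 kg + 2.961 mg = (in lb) 2.037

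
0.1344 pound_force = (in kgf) 0.06096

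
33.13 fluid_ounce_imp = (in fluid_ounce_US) 31.83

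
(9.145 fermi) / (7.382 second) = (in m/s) 1.239e-15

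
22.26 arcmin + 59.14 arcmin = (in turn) 0.003769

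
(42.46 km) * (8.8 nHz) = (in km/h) 0.001345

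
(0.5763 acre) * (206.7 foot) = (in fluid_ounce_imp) 5.171e+09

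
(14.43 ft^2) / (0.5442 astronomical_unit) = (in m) 1.647e-11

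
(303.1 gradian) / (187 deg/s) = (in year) 4.626e-08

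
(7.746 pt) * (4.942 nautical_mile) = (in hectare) 0.002501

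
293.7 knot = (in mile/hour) 338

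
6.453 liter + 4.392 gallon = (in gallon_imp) 5.077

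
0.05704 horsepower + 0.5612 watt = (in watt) 43.1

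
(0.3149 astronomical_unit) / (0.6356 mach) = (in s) 2.177e+08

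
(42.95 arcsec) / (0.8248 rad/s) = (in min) 4.208e-06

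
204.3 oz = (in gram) 5792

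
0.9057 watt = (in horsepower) 0.001215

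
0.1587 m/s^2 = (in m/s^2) 0.1587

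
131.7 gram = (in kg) 0.1317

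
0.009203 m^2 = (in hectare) 9.203e-07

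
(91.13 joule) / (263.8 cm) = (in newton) 34.55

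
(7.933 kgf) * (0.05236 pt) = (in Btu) 1.362e-06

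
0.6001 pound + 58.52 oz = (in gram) 1931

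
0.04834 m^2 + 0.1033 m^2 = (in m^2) 0.1516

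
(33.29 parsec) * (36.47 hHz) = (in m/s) 3.746e+21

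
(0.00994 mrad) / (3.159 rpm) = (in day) 3.478e-10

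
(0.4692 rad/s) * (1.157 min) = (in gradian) 2074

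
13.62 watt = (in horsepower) 0.01826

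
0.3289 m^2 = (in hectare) 3.289e-05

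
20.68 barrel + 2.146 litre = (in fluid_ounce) 1.112e+05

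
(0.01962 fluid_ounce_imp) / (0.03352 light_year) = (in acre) 4.344e-25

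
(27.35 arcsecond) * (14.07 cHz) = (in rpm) 0.0001782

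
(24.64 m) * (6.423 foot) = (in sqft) 519.2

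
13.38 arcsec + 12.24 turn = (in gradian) 4896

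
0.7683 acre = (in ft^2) 3.347e+04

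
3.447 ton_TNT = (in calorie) 3.447e+09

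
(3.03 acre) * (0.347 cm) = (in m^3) 42.55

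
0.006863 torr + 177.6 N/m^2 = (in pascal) 178.5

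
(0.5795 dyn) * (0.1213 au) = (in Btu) 99.67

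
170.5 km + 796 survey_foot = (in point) 4.84e+08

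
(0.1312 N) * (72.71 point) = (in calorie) 0.0008043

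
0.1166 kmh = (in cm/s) 3.239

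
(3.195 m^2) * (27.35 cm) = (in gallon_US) 230.8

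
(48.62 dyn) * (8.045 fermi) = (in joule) 3.911e-18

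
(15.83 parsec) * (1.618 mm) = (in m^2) 7.903e+14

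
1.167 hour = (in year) 0.0001332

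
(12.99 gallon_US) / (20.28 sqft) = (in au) 1.745e-13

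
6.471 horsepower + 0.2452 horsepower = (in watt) 5008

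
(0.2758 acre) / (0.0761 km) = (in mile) 0.009113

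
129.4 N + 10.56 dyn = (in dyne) 1.294e+07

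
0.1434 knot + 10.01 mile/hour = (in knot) 8.842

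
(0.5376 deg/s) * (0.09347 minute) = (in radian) 0.05262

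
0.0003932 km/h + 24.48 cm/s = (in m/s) 0.2449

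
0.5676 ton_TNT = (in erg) 2.375e+16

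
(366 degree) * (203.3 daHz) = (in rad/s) 1.299e+04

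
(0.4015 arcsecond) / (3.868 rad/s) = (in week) 8.321e-13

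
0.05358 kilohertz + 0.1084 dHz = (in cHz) 5359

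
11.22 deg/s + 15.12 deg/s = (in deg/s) 26.34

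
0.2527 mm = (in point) 0.7163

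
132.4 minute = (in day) 0.09194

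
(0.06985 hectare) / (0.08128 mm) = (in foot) 2.819e+07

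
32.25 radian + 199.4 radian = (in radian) 231.7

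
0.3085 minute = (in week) 3.061e-05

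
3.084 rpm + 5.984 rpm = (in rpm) 9.068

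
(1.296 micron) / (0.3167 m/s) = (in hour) 1.137e-09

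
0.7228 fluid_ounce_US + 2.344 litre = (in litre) 2.365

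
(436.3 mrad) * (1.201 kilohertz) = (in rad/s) 524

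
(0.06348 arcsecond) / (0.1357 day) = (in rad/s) 2.625e-11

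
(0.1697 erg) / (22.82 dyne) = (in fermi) 7.436e+10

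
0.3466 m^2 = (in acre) 8.565e-05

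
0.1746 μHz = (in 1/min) 1.048e-05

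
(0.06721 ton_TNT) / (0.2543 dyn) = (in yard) 1.209e+14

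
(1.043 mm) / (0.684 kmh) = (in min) 9.149e-05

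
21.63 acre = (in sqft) 9.422e+05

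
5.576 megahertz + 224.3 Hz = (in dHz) 5.576e+07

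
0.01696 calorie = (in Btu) 6.726e-05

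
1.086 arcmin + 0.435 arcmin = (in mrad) 0.4424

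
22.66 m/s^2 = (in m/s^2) 22.66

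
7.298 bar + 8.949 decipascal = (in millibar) 7298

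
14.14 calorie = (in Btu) 0.05607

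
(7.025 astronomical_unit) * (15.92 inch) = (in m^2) 4.25e+11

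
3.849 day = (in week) 0.5499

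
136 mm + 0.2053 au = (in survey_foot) 1.008e+11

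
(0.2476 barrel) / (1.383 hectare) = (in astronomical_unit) 1.903e-17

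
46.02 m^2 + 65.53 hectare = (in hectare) 65.53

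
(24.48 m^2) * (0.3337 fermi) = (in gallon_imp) 1.797e-12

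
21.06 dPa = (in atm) 2.078e-05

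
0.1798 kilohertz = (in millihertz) 1.798e+05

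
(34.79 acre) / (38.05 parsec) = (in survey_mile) 7.451e-17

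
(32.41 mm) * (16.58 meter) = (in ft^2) 5.784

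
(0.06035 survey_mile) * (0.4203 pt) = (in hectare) 1.44e-06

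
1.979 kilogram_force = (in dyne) 1.941e+06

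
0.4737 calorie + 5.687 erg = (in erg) 1.982e+07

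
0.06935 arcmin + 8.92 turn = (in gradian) 3568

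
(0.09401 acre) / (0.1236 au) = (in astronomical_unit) 1.375e-19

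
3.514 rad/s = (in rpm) 33.56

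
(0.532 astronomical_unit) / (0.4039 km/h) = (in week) 1.173e+06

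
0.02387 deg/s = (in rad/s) 0.0004166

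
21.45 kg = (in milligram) 2.145e+07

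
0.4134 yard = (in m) 0.378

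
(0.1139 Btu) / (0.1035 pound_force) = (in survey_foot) 856.4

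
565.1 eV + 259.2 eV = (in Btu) 1.252e-19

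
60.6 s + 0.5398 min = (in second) 92.99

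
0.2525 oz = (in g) 7.158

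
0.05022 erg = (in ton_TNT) 1.2e-18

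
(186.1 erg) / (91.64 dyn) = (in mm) 20.31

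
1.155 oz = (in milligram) 3.274e+04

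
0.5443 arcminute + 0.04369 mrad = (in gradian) 0.01286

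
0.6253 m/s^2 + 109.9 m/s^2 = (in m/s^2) 110.5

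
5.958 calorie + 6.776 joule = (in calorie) 7.578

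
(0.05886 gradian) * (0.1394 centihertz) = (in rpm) 1.231e-05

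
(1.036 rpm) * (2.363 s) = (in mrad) 256.4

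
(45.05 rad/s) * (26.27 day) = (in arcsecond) 2.109e+13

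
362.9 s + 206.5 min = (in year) 0.0004044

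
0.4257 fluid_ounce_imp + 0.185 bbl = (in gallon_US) 7.773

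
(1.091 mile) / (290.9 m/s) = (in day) 6.986e-05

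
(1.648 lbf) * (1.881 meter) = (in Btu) 0.01307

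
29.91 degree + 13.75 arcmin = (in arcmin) 1808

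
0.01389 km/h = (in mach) 1.133e-05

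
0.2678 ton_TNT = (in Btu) 1.062e+06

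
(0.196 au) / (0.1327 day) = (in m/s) 2.557e+06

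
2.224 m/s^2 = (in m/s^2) 2.224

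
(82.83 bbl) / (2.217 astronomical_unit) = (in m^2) 3.971e-11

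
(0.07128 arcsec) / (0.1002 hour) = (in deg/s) 5.489e-08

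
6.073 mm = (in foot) 0.01992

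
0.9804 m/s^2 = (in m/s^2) 0.9804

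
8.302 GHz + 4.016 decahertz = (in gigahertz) 8.302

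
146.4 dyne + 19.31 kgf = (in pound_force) 42.57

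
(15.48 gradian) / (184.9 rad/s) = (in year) 4.17e-11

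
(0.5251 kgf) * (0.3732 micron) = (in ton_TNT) 4.593e-16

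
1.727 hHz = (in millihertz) 1.727e+05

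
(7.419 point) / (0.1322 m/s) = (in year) 6.278e-10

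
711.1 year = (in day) 2.596e+05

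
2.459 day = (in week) 0.3513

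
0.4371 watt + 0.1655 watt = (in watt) 0.6026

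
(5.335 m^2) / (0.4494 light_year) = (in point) 3.557e-12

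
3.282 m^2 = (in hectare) 0.0003282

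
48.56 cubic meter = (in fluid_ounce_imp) 1.709e+06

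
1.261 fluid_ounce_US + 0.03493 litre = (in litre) 0.07222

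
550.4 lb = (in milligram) 2.497e+08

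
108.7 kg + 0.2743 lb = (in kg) 108.8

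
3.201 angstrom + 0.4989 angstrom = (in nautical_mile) 1.998e-13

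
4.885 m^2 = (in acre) 0.001207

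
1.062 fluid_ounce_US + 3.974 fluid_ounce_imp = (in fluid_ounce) 4.88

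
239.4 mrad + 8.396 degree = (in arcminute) 1327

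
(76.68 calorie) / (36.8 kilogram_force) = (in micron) 8.89e+05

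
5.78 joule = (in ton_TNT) 1.381e-09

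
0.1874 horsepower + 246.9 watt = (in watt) 386.6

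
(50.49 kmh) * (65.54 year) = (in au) 0.1938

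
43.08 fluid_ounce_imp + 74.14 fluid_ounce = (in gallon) 0.9026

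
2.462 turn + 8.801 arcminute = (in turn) 2.462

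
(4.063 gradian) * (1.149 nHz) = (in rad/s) 7.333e-11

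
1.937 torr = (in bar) 0.002582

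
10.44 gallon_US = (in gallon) 10.44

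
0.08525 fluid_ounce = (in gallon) 0.000666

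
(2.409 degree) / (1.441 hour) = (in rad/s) 8.105e-06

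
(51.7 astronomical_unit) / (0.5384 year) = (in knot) 8.855e+05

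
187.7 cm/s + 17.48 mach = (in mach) 17.49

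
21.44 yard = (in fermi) 1.96e+16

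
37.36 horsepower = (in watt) 2.786e+04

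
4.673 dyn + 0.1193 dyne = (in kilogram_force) 4.887e-06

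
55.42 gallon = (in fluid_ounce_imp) 7383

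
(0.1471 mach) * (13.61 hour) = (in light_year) 2.594e-10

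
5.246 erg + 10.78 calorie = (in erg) 4.51e+08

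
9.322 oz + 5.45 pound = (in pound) 6.033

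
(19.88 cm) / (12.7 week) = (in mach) 7.601e-11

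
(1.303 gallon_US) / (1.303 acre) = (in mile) 5.812e-10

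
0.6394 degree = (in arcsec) 2302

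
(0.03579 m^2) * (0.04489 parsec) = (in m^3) 4.957e+13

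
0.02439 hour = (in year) 2.784e-06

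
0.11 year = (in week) 5.736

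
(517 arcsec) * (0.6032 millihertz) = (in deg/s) 8.663e-05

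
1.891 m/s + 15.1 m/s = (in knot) 33.03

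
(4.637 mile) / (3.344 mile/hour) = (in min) 83.2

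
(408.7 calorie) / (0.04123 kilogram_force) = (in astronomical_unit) 2.827e-08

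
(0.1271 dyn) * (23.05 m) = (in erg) 293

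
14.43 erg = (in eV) 9.006e+12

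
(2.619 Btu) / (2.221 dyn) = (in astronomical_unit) 0.0008316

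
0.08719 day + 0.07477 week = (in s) 5.275e+04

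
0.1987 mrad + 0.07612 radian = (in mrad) 76.32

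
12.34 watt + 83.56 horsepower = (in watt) 6.232e+04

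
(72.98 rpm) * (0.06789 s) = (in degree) 29.73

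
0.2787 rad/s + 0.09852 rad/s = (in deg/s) 21.61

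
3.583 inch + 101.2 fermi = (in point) 258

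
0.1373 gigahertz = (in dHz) 1.373e+09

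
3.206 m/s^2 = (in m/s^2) 3.206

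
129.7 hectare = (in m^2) 1.297e+06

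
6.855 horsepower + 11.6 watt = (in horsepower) 6.871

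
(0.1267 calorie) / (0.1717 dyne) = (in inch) 1.216e+07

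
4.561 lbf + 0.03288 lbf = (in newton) 20.43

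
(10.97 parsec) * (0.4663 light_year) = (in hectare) 1.493e+29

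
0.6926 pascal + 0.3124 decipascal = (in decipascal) 7.238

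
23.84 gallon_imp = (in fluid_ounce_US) 3665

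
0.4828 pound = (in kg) 0.219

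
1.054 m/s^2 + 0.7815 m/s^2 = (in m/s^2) 1.836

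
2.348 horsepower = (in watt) 1751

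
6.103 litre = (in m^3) 0.006103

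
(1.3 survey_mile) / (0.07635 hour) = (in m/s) 7.612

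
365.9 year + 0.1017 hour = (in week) 1.908e+04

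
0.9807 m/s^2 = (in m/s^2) 0.9807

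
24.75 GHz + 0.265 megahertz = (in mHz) 2.475e+13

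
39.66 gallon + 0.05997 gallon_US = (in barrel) 0.9457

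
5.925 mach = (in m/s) 2017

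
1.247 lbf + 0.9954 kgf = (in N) 15.31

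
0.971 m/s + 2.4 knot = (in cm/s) 220.6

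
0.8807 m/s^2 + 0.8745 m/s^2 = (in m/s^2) 1.755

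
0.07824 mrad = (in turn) 1.245e-05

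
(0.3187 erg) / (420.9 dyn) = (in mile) 4.705e-09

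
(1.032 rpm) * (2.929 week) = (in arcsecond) 3.949e+10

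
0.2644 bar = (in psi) 3.835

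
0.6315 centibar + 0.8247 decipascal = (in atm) 0.006233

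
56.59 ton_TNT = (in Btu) 2.244e+08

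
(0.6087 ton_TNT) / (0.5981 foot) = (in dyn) 1.397e+15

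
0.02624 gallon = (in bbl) 0.0006248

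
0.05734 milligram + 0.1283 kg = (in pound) 0.2829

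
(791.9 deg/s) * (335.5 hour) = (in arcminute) 5.739e+10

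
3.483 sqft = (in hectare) 3.236e-05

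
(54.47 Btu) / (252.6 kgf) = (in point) 6.576e+04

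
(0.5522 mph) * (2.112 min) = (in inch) 1232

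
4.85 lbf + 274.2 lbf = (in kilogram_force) 126.6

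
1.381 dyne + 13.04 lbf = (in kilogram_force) 5.915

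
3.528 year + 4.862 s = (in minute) 1.854e+06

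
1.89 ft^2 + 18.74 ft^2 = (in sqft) 20.63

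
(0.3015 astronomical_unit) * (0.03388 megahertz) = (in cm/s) 1.528e+17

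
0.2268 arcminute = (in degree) 0.00378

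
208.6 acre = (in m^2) 8.442e+05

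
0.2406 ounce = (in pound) 0.01504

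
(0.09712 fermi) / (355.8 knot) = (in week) 8.773e-25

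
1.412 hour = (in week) 0.008405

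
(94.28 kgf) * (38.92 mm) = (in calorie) 8.6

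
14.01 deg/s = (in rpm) 2.335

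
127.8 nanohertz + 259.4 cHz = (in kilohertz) 0.002594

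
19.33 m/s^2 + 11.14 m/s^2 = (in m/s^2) 30.47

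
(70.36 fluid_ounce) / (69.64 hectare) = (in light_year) 3.158e-25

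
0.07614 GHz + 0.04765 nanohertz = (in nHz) 7.614e+16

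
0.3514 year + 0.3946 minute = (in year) 0.3514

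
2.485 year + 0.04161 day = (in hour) 2.177e+04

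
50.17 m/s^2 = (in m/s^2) 50.17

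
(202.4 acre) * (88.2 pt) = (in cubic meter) 2.549e+04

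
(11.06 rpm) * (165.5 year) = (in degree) 3.463e+11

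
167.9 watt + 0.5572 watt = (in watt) 168.5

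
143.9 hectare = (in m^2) 1.439e+06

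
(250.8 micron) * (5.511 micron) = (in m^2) 1.382e-09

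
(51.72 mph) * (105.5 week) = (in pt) 4.182e+12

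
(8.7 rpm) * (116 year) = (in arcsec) 6.874e+14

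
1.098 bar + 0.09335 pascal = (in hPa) 1098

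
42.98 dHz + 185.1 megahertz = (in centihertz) 1.851e+10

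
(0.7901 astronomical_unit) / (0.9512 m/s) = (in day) 1.438e+06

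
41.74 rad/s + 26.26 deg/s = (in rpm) 403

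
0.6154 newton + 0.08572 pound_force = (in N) 0.9967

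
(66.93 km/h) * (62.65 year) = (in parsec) 1.19e-06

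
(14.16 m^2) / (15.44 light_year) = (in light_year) 1.025e-32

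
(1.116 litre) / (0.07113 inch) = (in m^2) 0.6177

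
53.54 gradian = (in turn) 0.1338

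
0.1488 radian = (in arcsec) 3.069e+04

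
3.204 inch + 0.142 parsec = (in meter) 4.382e+15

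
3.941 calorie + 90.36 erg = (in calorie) 3.941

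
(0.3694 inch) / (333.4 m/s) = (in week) 4.653e-11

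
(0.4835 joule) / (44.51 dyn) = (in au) 7.261e-09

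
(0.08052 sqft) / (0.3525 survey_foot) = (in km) 6.962e-05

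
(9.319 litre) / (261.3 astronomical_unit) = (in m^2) 2.384e-16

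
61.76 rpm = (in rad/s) 6.467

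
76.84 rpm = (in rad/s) 8.047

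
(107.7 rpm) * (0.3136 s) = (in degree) 202.6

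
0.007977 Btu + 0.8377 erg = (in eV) 5.253e+19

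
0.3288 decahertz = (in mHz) 3288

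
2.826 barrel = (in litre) 449.3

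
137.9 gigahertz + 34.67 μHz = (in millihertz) 1.379e+14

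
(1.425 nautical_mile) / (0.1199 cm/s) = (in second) 2.201e+06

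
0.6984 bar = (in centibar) 69.84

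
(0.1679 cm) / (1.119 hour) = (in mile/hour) 9.323e-07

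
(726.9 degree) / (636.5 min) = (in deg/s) 0.01903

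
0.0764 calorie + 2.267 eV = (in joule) 0.3197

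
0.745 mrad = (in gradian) 0.04743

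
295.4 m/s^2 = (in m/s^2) 295.4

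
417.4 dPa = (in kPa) 0.04174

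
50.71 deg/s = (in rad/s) 0.8851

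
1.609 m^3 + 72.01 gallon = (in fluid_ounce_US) 6.362e+04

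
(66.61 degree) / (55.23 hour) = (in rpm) 5.584e-05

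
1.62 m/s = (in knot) 3.149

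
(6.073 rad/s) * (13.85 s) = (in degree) 4819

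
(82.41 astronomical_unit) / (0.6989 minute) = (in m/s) 2.94e+11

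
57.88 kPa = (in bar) 0.5788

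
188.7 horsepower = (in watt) 1.407e+05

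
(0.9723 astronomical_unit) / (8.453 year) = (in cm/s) 5.456e+04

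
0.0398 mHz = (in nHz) 3.98e+04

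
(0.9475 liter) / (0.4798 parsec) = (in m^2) 6.4e-20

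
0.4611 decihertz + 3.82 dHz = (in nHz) 4.281e+08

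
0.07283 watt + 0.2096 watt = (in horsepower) 0.0003787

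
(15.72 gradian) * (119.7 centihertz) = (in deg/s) 16.94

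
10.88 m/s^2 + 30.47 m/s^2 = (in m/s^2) 41.35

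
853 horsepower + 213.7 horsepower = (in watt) 7.954e+05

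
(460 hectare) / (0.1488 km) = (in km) 30.91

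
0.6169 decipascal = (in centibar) 6.169e-05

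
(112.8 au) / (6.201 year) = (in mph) 1.93e+05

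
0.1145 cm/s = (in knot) 0.002226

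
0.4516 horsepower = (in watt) 336.8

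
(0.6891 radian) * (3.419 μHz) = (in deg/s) 0.000135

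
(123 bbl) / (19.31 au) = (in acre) 1.673e-15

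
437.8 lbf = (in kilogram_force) 198.6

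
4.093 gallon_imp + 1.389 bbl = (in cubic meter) 0.2394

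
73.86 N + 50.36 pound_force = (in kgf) 30.37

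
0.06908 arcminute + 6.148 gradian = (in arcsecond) 1.992e+04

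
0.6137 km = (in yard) 671.2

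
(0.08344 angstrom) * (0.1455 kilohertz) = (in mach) 3.565e-12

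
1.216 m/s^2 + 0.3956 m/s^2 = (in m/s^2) 1.612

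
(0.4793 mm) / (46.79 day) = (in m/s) 1.186e-10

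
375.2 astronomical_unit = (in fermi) 5.613e+28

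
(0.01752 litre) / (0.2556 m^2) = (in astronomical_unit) 4.582e-16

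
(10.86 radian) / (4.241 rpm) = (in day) 0.000283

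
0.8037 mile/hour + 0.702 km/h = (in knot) 1.077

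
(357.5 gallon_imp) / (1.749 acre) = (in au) 1.535e-15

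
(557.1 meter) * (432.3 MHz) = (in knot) 4.681e+11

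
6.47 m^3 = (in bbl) 40.7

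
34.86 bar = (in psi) 505.6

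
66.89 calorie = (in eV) 1.747e+21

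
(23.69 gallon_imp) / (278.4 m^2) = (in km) 3.868e-07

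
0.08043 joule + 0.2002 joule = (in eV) 1.752e+18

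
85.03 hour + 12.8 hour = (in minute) 5870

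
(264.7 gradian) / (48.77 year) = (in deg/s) 1.549e-07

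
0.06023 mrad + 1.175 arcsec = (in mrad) 0.06593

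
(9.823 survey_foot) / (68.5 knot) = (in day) 9.834e-07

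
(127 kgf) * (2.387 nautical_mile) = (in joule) 5.506e+06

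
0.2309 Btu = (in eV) 1.521e+21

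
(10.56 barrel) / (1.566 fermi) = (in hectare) 1.072e+11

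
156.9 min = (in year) 0.0002985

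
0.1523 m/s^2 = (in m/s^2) 0.1523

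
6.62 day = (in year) 0.01814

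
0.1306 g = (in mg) 130.6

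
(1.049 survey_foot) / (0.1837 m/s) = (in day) 2.015e-05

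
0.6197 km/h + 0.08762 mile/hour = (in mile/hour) 0.4727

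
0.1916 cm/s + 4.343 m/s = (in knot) 8.446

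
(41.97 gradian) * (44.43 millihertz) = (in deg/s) 1.678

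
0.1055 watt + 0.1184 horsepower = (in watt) 88.4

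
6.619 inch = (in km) 0.0001681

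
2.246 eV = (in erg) 3.598e-12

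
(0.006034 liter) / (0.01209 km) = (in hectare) 4.991e-11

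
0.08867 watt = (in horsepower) 0.0001189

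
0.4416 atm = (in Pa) 4.475e+04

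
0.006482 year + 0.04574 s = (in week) 0.338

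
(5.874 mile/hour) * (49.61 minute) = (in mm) 7.816e+06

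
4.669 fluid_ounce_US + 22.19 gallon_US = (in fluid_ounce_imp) 2961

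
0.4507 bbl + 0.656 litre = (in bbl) 0.4548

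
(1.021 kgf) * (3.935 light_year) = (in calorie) 8.909e+16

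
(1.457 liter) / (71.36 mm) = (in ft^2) 0.2198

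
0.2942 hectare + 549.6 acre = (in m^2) 2.227e+06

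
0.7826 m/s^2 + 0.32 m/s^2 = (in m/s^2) 1.103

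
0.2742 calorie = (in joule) 1.147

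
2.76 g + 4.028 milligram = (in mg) 2764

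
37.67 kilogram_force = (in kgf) 37.67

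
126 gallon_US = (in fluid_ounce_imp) 1.679e+04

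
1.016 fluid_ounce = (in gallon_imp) 0.006609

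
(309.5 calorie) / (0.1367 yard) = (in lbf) 2329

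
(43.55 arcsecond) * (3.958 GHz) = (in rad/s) 8.357e+05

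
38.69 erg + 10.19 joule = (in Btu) 0.009658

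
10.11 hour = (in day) 0.4213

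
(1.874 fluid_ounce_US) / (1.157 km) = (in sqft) 5.156e-07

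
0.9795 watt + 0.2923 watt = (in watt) 1.272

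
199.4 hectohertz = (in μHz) 1.994e+10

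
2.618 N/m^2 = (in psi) 0.0003797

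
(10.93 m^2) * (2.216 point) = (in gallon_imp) 1.88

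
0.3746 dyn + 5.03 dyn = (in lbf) 1.215e-05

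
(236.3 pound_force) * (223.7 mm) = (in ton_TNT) 5.62e-08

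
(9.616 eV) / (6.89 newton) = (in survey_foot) 7.336e-19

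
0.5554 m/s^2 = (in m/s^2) 0.5554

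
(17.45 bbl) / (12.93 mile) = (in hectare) 1.333e-08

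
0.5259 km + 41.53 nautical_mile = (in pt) 2.195e+08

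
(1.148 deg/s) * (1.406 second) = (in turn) 0.004484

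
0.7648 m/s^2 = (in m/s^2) 0.7648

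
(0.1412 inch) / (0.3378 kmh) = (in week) 6.32e-08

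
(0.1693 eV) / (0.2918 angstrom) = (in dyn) 9.296e-05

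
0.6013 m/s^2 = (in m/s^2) 0.6013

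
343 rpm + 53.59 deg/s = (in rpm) 351.9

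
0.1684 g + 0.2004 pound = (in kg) 0.09107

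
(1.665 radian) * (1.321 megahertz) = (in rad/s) 2.199e+06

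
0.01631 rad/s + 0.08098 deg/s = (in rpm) 0.1692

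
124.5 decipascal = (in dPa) 124.5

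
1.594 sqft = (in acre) 3.659e-05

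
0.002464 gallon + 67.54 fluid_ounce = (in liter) 2.007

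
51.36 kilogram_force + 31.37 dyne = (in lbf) 113.2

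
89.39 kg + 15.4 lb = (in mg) 9.638e+07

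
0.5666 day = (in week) 0.08094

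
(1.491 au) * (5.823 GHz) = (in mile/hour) 2.905e+21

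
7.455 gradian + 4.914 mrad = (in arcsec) 2.517e+04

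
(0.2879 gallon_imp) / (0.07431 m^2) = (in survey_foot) 0.05779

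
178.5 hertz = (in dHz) 1785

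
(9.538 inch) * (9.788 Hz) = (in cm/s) 237.1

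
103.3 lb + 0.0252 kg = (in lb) 103.4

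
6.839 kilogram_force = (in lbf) 15.08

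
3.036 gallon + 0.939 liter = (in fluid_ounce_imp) 437.5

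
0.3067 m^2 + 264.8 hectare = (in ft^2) 2.85e+07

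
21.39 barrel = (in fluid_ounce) 1.15e+05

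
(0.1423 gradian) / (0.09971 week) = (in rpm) 3.54e-07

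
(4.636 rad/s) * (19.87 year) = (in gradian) 1.849e+11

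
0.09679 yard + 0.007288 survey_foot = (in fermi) 9.073e+13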